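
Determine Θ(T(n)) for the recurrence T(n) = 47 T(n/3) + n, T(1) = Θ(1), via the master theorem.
T(n) = Θ(n^(log_3 47))

Master theorem: compare f(n) = n to n^(log_3 47) where log_3 47 ≈ 3.505. Since 1 < log_3 47, we have f(n) = O(n^(log_3 47 − ε)) for some ε > 0 — Case 1. Hence T(n) = Θ(n^(log_3 47)).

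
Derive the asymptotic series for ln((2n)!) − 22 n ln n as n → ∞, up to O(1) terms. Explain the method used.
ln((2n)!) − 22 n ln n = −20 n ln n + 2(ln 2 − 1) n + (1/2) ln(2π·2n) + O(1/n)

Stirling: ln((2n)!) = 2n ln(2n) − 2n + (1/2) ln(2π·2n) + O(1/n).
Expand 2n ln(2n) = 2n (ln n + ln 2) = 2n ln n + 2n ln 2.
Subtract 22n ln n: leading term is (2 − 22) n ln n = −20 n ln n. The next term is 2n ln 2 − 2n = 2(ln 2 − 1) n. Then the (1/2) ln(2π·2n) correction.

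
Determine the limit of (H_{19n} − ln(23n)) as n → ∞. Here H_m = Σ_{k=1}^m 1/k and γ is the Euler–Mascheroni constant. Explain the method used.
lim = ln(19/23) + γ

By Euler-Maclaurin, H_m = ln m + γ + O(1/m). So
  H_{19n} − ln(23n) = ln(19n) + γ − ln(23n) + O(1/n)
                       = ln(19/23) + γ + O(1/n).
Hence the limit is ln(19/23) + γ.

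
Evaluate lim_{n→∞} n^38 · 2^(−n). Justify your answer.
lim = 0

Exponentials with base > 1 dominate every fixed polynomial: for any fixed c, n^c / 2^n → 0 as n → ∞ (e.g. by the ratio test, or by writing 2^n = e^(n ln 2) and noting e^(n ln 2) / n^c → ∞). Hence n^38 · 2^(−n) = n^38 / 2^n → 0.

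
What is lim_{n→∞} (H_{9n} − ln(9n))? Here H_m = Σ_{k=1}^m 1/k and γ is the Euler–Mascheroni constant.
lim = γ

By Euler-Maclaurin, H_m = ln m + γ + O(1/m). So
  H_{9n} − ln(9n) = ln(9n) + γ − ln(9n) + O(1/n)
                       = ln(9/9) + γ + O(1/n).
Hence the limit is γ (since ln 1 = 0).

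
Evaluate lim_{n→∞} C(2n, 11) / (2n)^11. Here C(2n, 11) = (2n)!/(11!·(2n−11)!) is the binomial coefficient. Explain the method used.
lim = 1/11! = 1/39916800

With N = 2n → ∞: C(N, 11) / N^11 = [N(N−1)…(N−10)] / (11! · N^11) = (1/11!) · 1 · (1 − 1/(2n)) · … · (1 − 10/(2n)). Each factor → 1 as N → ∞, so the limit is 1/11! = 1/39916800.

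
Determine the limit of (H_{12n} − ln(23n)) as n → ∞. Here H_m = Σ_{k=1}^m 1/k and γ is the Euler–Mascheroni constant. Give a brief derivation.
lim = ln(12/23) + γ

By Euler-Maclaurin, H_m = ln m + γ + O(1/m). So
  H_{12n} − ln(23n) = ln(12n) + γ − ln(23n) + O(1/n)
                       = ln(12/23) + γ + O(1/n).
Hence the limit is ln(12/23) + γ.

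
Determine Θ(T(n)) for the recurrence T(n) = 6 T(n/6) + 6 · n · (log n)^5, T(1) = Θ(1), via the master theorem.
T(n) = Θ(n · (log n)^6)

Here log_6 6 = 1 and f(n) = 6 · n · (log n)^5 = Θ(n^(log_6 6) · (log n)^5). This is the extended Case 2 of the master theorem (f matches the critical exponent up to log factors), giving T(n) = Θ(n^(log_6 6) · (log n)^(5+1)) = Θ(n · (log n)^6).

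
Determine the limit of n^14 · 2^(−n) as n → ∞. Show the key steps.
lim = 0

Exponentials with base > 1 dominate every fixed polynomial: for any fixed c, n^c / 2^n → 0 as n → ∞ (e.g. by the ratio test, or by writing 2^n = e^(n ln 2) and noting e^(n ln 2) / n^c → ∞). Hence n^14 · 2^(−n) = n^14 / 2^n → 0.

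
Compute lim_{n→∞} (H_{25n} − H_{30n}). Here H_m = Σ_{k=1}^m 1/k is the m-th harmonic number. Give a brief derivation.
lim = ln(25/30) = ln(5/6)

Euler-Maclaurin gives H_m = ln m + γ + 1/(2m) + O(1/m^2). The γ and O(1/m) terms cancel in the difference:
  H_{25n} − H_{30n} = ln(25n) − ln(30n) + O(1/n) = ln(25/30) + O(1/n).
Hence the limit is ln(25/30) = ln(5/6).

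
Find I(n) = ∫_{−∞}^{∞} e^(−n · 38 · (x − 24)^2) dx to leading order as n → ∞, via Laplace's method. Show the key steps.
I(n) = sqrt(π/(38n))

Here φ(x) = 38 · (x − 24)^2 has its unique minimum at x* = 24 with φ(x*) = 0 and φ''(x*) = 76. Laplace's method gives
  I(n) ~ e^(−n φ(x*)) · sqrt(2π / (n · φ''(x*))) = sqrt(2π / (76n)) = sqrt(π/(38n)).
This is exact: substituting u = (x − 24)·sqrt(38n) gives I(n) = (1/sqrt(38n)) ∫_{−∞}^{∞} e^(−u^2) du = sqrt(π/(38n)).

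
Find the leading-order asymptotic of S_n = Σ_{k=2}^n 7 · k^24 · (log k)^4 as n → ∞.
S_n ~ 7 · n^25 · (log n)^4 / 25

By integral comparison, S_n = ∫_1^n 7 · x^24 · (log x)^4 dx + O(n^24 · (log n)^4). For the integral, the leading term of ∫_1^n x^24 (log x)^4 dx is n^25/25 · (log n)^4 (by repeated integration by parts; each step lowers the log-exponent and produces a relatively O(1/log n) correction). Hence S_n ~ 7 · n^25 · (log n)^4 / 25.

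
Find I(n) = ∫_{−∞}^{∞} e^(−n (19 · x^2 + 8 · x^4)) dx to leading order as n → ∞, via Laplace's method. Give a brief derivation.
I(n) ~ sqrt(π/(19n))

φ(x) = 19 · x^2 + 8 · x^4 has its unique global minimum at x* = 0 (since φ'(x) = 38x + 32x^3 = 0 only at x = 0 for real x with both coefficients positive, and φ → ∞ as |x| → ∞). At x* = 0, φ(0) = 0 and φ''(0) = 38. Laplace's method then gives
  I(n) ~ sqrt(2π / (n · φ''(0))) · e^(−n φ(0)) = sqrt(2π / (38n)) = sqrt(π/(19n)).
The 8 · x^4 term contributes only at subleading order (an O(1/n) relative correction).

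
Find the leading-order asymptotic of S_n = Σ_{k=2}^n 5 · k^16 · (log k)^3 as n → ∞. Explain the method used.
S_n ~ 5 · n^17 · (log n)^3 / 17

By integral comparison, S_n = ∫_1^n 5 · x^16 · (log x)^3 dx + O(n^16 · (log n)^3). For the integral, the leading term of ∫_1^n x^16 (log x)^3 dx is n^17/17 · (log n)^3 (by repeated integration by parts; each step lowers the log-exponent and produces a relatively O(1/log n) correction). Hence S_n ~ 5 · n^17 · (log n)^3 / 17.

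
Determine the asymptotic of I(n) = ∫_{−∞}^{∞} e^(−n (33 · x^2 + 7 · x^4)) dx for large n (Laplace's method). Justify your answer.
I(n) ~ sqrt(π/(33n))

φ(x) = 33 · x^2 + 7 · x^4 has its unique global minimum at x* = 0 (since φ'(x) = 66x + 28x^3 = 0 only at x = 0 for real x with both coefficients positive, and φ → ∞ as |x| → ∞). At x* = 0, φ(0) = 0 and φ''(0) = 66. Laplace's method then gives
  I(n) ~ sqrt(2π / (n · φ''(0))) · e^(−n φ(0)) = sqrt(2π / (66n)) = sqrt(π/(33n)).
The 7 · x^4 term contributes only at subleading order (an O(1/n) relative correction).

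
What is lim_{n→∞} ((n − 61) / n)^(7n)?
lim = e^(−427)

Rewrite as (1 − 61/n)^(7n). By the standard limit (1 + x/n)^n → e^x, we have (1 − 61/n)^n → e^(−61), and raising to the 7th power gives e^(−427).
More precisely, ln[(1 − 61/n)^(7n)] = 7n · ln(1 − 61/n) = 7n · (-61/n + O(1/n^2)) = -427 + O(1/n) → -427.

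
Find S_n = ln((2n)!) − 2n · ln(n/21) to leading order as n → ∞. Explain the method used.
S_n ~ 2n · (ln 42 − 1) + O(ln n)

Stirling: ln((2n)!) = 2n ln(2n) − 2n + O(ln n).
  S_n = 2n ln(2n) − 2n − 2n ln(n/21) + O(ln n)
      = 2n ln(2n) − 2n ln n + 2n ln 21 − 2n + O(ln n)
      = 2n ln 2 + 2n ln 21 − 2n + O(ln n)
      = 2n (ln 42 − 1) + O(ln n).
Numerically ln(42) − 1 ≈ 2.7377.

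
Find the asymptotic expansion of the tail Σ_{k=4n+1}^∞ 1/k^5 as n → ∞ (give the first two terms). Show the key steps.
Σ_{k>4n} 1/k^5 = 1/(4 · (4n)^4) − 1/(2 · (4n)^5) + O(1/(4n)^6)

Compare to the integral: ∫_{4n}^∞ x^(−5) dx = [−x^(−4)/4]_{4n}^∞ = 1/((5−1)·(4n)^4). The Euler-Maclaurin correction adds −f(4n)/2 = −1/(2·(4n)^5). Euler-Maclaurin then gives
  Σ_{k>4n} 1/k^5 = ∫_{4n}^∞ dx/x^5 − 1/(2·(4n)^5) + O(1/(4n)^6).
(Equivalently this is ζ(5) − Σ_{k≤4n} 1/k^5.)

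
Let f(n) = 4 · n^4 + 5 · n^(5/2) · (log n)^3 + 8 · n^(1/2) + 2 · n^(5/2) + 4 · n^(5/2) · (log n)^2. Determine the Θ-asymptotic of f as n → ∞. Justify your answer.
f(n) ∈ Θ(n^4)

Compare the terms by growth order. For large n, n^a · (log n)^b dominates n^a' · (log n)^b' iff a > a', or (a = a' and b > b'). Ranking the 5 terms shows the dominant one is 4 · n^4. Hence f(n) ∈ Θ(n^4).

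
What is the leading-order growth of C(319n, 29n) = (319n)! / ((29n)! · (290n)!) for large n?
C(319n, 29n) ~ (285311670611/10000000000)^(29n) · sqrt(11/(20π·29n))

Write N = 29n. Apply Stirling to each factorial:
  (11N)! ~ sqrt(2π·11N) · (11N/e)^(11N),
  N! ~ sqrt(2π N) · (N/e)^N,
  (10N)! ~ sqrt(2π·10N) · (10N/e)^(10N).
The exponential factors combine to (11N)^(11N) / (N^N · (10N)^(10N)) = 11^(11N)/10^(10N) = (11^11/10^10)^N = (285311670611/10000000000)^N.
The square-root prefactors combine to sqrt(2π·11N) / (sqrt(2π N)·sqrt(2π·10N)) = sqrt(11 / (2π·10·N)) = sqrt(11/(20π·29n)).
Substituting N = 29n: C(319n, 29n) ~ (285311670611/10000000000)^(29n) · sqrt(11/(20π·29n)).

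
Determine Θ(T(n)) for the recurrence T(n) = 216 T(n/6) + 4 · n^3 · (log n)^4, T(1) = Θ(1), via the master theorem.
T(n) = Θ(n^3 · (log n)^5)

Here log_6 216 = 3 and f(n) = 4 · n^3 · (log n)^4 = Θ(n^(log_6 216) · (log n)^4). This is the extended Case 2 of the master theorem (f matches the critical exponent up to log factors), giving T(n) = Θ(n^(log_6 216) · (log n)^(4+1)) = Θ(n^3 · (log n)^5).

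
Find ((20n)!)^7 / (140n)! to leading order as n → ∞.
((20n)!)^7/(140n)! ~ ((2π·20n)^(6/2) / sqrt(7)) · 7^(−7·20n)  →  0

Write N = 20n. Stirling: N! ~ sqrt(2π N)(N/e)^N and (7N)! ~ sqrt(2π·7N)·(7N/e)^(7N).
  (N!)^7/(7N)! ~ (2π N)^(7/2) (N/e)^(7N) / [sqrt(2π·7N) (7N/e)^(7N)]
     = (2π N)^(7/2) / sqrt(2π·7N) · (N/(7N))^(7N)
     = (2π N)^((7−1)/2) / sqrt(7) · 7^(−7N).
Since 7^7 > 1, the factor 7^(−7N) decays exponentially, so the ratio → 0. Substituting N = 20n gives the stated form.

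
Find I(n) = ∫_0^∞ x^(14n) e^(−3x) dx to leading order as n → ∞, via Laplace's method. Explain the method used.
I(n) ~ (sqrt(2π·14n) / 3) · (14n/(3e))^(14n)

Write the integrand as exp(14n ln x − 3x) and set f(x) = 14n ln x − 3x. Then f'(x) = 14n/x − 3 = 0 at x* = 14n/3, and f''(x*) = −14n/x*^2 = −3^2/(14n). Laplace's method (interior maximum) gives
  I(n) ~ e^(f(x*)) · sqrt(2π / |f''(x*)|)
        = exp(14n ln(14n/3) − 14n) · sqrt(2π · 14n / 3^2)
        = (14n/3)^(14n) e^(−14n) · sqrt(2π·14n) / 3
        = (sqrt(2π·14n) / 3) · (14n/(3e))^(14n).
This matches Γ(14n+1)/3^(14n+1) with Stirling applied to Γ.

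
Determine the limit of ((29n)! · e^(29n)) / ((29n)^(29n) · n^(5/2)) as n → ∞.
lim = 0

Stirling: (29n)! ~ sqrt(2π·29n) · (29n/e)^(29n). Hence
  (29n)! · e^(29n) / (29n)^(29n) ~ sqrt(2π·29n).
Dividing by n^(5/2): sqrt(2π·29n) / n^(5/2) = sqrt(2π·29) · n^((1−5)/2), so the expression behaves like sqrt(2π·29) · n^((1−5)/2) → 0.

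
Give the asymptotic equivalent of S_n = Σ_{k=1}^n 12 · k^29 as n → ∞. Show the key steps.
S_n ~ 2 · n^30 / 5

By integral comparison (Euler-Maclaurin), Σ_{k=1}^n 12 · k^29 = 12 · ∫_0^n x^29 dx + O(n^29) = 12 · n^30/30 = 2 · n^30 / 5 + O(n^29). (Equivalently, Faulhaber's formula gives the same leading term.)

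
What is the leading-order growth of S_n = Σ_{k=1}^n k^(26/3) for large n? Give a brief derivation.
S_n ~ (3/29) · n^(29/3)

Integral comparison: Σ_{k=1}^n k^(26/3) = ∫_0^n x^(26/3) dx + O(n^(26/3)). The integral is n^(1 + 26/3) / (1 + 26/3) = n^((26+3)/3) / ((26+3)/3) = (3/29) · n^(29/3).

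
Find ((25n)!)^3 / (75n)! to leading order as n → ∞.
((25n)!)^3/(75n)! ~ ((2π·25n)^(2/2) / sqrt(3)) · 3^(−3·25n)  →  0

Write N = 25n. Stirling: N! ~ sqrt(2π N)(N/e)^N and (3N)! ~ sqrt(2π·3N)·(3N/e)^(3N).
  (N!)^3/(3N)! ~ (2π N)^(3/2) (N/e)^(3N) / [sqrt(2π·3N) (3N/e)^(3N)]
     = (2π N)^(3/2) / sqrt(2π·3N) · (N/(3N))^(3N)
     = (2π N)^((3−1)/2) / sqrt(3) · 3^(−3N).
Since 3^3 > 1, the factor 3^(−3N) decays exponentially, so the ratio → 0. Substituting N = 25n gives the stated form.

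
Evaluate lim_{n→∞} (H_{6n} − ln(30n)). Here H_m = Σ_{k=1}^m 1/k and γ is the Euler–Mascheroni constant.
lim = −ln 5 + γ

By Euler-Maclaurin, H_m = ln m + γ + O(1/m). So
  H_{6n} − ln(30n) = ln(6n) + γ − ln(30n) + O(1/n)
                       = ln(6/30) + γ + O(1/n).
Hence the limit is ln(6/30) + γ (= −ln 5).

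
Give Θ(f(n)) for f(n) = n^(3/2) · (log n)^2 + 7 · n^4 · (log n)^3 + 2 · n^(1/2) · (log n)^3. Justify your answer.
f(n) ∈ Θ(n^4 · (log n)^3)

Compare the terms by growth order. For large n, n^a · (log n)^b dominates n^a' · (log n)^b' iff a > a', or (a = a' and b > b'). Ranking the 3 terms shows the dominant one is 7 · n^4 · (log n)^3. Hence f(n) ∈ Θ(n^4 · (log n)^3).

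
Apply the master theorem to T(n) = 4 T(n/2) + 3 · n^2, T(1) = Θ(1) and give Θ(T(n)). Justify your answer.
T(n) = Θ(n^2 log n)

log_2 4 = 2, and f(n) = 3 · n^2 = Θ(n^(log_2 4)). This is Case 2 of the master theorem: T(n) = Θ(f(n) · log n) = Θ(n^2 log n).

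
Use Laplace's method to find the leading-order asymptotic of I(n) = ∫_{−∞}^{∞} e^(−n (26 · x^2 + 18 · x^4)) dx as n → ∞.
I(n) ~ sqrt(π/(26n))

φ(x) = 26 · x^2 + 18 · x^4 has its unique global minimum at x* = 0 (since φ'(x) = 52x + 72x^3 = 0 only at x = 0 for real x with both coefficients positive, and φ → ∞ as |x| → ∞). At x* = 0, φ(0) = 0 and φ''(0) = 52. Laplace's method then gives
  I(n) ~ sqrt(2π / (n · φ''(0))) · e^(−n φ(0)) = sqrt(2π / (52n)) = sqrt(π/(26n)).
The 18 · x^4 term contributes only at subleading order (an O(1/n) relative correction).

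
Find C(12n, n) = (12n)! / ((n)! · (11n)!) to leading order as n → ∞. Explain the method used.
C(12n, n) ~ (8916100448256/285311670611)^(n) · sqrt(6/(11π·n))

Write N = n. Apply Stirling to each factorial:
  (12N)! ~ sqrt(2π·12N) · (12N/e)^(12N),
  N! ~ sqrt(2π N) · (N/e)^N,
  (11N)! ~ sqrt(2π·11N) · (11N/e)^(11N).
The exponential factors combine to (12N)^(12N) / (N^N · (11N)^(11N)) = 12^(12N)/11^(11N) = (12^12/11^11)^N = (8916100448256/285311670611)^N.
The square-root prefactors combine to sqrt(2π·12N) / (sqrt(2π N)·sqrt(2π·11N)) = sqrt(12 / (2π·11·N)) = sqrt(6/(11π·n)).
Substituting N = n: C(12n, n) ~ (8916100448256/285311670611)^(n) · sqrt(6/(11π·n)).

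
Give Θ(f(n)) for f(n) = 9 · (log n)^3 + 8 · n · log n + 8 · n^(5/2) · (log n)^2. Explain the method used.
f(n) ∈ Θ(n^(5/2) · (log n)^2)

Compare the terms by growth order. For large n, n^a · (log n)^b dominates n^a' · (log n)^b' iff a > a', or (a = a' and b > b'). Ranking the 3 terms shows the dominant one is 8 · n^(5/2) · (log n)^2. Hence f(n) ∈ Θ(n^(5/2) · (log n)^2).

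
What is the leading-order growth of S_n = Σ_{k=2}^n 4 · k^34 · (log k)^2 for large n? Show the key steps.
S_n ~ 4 · n^35 · (log n)^2 / 35

By integral comparison, S_n = ∫_1^n 4 · x^34 · (log x)^2 dx + O(n^34 · (log n)^2). For the integral, the leading term of ∫_1^n x^34 (log x)^2 dx is n^35/35 · (log n)^2 (by repeated integration by parts; each step lowers the log-exponent and produces a relatively O(1/log n) correction). Hence S_n ~ 4 · n^35 · (log n)^2 / 35.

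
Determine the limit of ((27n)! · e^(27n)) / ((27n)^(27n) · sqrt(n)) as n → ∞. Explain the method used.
lim = sqrt(2π·27)

Stirling: (27n)! ~ sqrt(2π·27n) · (27n/e)^(27n). Hence
  (27n)! · e^(27n) / (27n)^(27n) ~ sqrt(2π·27n).
Dividing by sqrt(n): sqrt(2π·27n) / sqrt(n) = sqrt(2π·27) · n^((1−1)/2), so the limit is sqrt(2π·27).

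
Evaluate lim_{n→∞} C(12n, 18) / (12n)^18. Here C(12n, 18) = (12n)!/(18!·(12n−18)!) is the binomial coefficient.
lim = 1/18! = 1/6402373705728000

With N = 12n → ∞: C(N, 18) / N^18 = [N(N−1)…(N−17)] / (18! · N^18) = (1/18!) · 1 · (1 − 1/(12n)) · … · (1 − 17/(12n)). Each factor → 1 as N → ∞, so the limit is 1/18! = 1/6402373705728000.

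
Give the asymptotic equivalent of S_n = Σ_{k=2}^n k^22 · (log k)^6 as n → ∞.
S_n ~ n^23 · (log n)^6 / 23

By integral comparison, S_n = ∫_1^n x^22 · (log x)^6 dx + O(n^22 · (log n)^6). For the integral, the leading term of ∫_1^n x^22 (log x)^6 dx is n^23/23 · (log n)^6 (by repeated integration by parts; each step lowers the log-exponent and produces a relatively O(1/log n) correction). Hence S_n ~ n^23 · (log n)^6 / 23.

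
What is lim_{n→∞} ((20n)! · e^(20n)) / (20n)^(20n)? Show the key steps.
lim = ∞

Stirling: (20n)! ~ sqrt(2π·20n) · (20n/e)^(20n). Hence
  (20n)! · e^(20n) / (20n)^(20n) ~ sqrt(2π·20n) = sqrt(2π·20) · sqrt(n) → ∞.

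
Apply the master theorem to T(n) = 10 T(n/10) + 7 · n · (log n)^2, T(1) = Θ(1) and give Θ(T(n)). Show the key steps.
T(n) = Θ(n · (log n)^3)

Here log_10 10 = 1 and f(n) = 7 · n · (log n)^2 = Θ(n^(log_10 10) · (log n)^2). This is the extended Case 2 of the master theorem (f matches the critical exponent up to log factors), giving T(n) = Θ(n^(log_10 10) · (log n)^(2+1)) = Θ(n · (log n)^3).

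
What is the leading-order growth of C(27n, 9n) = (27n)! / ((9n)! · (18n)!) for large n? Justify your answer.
C(27n, 9n) ~ (27/4)^(9n) · sqrt(3/(4π·9n))

Write N = 9n. Apply Stirling to each factorial:
  (3N)! ~ sqrt(2π·3N) · (3N/e)^(3N),
  N! ~ sqrt(2π N) · (N/e)^N,
  (2N)! ~ sqrt(2π·2N) · (2N/e)^(2N).
The exponential factors combine to (3N)^(3N) / (N^N · (2N)^(2N)) = 3^(3N)/2^(2N) = (3^3/2^2)^N = (27/4)^N.
The square-root prefactors combine to sqrt(2π·3N) / (sqrt(2π N)·sqrt(2π·2N)) = sqrt(3 / (2π·2·N)) = sqrt(3/(4π·9n)).
Substituting N = 9n: C(27n, 9n) ~ (27/4)^(9n) · sqrt(3/(4π·9n)).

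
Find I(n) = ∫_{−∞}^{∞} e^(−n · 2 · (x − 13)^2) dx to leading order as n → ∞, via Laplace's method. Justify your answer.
I(n) = sqrt(π/(2n))

Here φ(x) = 2 · (x − 13)^2 has its unique minimum at x* = 13 with φ(x*) = 0 and φ''(x*) = 4. Laplace's method gives
  I(n) ~ e^(−n φ(x*)) · sqrt(2π / (n · φ''(x*))) = sqrt(2π / (4n)) = sqrt(π/(2n)).
This is exact: substituting u = (x − 13)·sqrt(2n) gives I(n) = (1/sqrt(2n)) ∫_{−∞}^{∞} e^(−u^2) du = sqrt(π/(2n)).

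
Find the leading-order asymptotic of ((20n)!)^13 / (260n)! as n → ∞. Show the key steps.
((20n)!)^13/(260n)! ~ ((2π·20n)^(12/2) / sqrt(13)) · 13^(−13·20n)  →  0

Write N = 20n. Stirling: N! ~ sqrt(2π N)(N/e)^N and (13N)! ~ sqrt(2π·13N)·(13N/e)^(13N).
  (N!)^13/(13N)! ~ (2π N)^(13/2) (N/e)^(13N) / [sqrt(2π·13N) (13N/e)^(13N)]
     = (2π N)^(13/2) / sqrt(2π·13N) · (N/(13N))^(13N)
     = (2π N)^((13−1)/2) / sqrt(13) · 13^(−13N).
Since 13^13 > 1, the factor 13^(−13N) decays exponentially, so the ratio → 0. Substituting N = 20n gives the stated form.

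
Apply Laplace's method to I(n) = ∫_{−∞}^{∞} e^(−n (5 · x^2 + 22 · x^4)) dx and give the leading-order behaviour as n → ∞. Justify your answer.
I(n) ~ sqrt(π/(5n))

φ(x) = 5 · x^2 + 22 · x^4 has its unique global minimum at x* = 0 (since φ'(x) = 10x + 88x^3 = 0 only at x = 0 for real x with both coefficients positive, and φ → ∞ as |x| → ∞). At x* = 0, φ(0) = 0 and φ''(0) = 10. Laplace's method then gives
  I(n) ~ sqrt(2π / (n · φ''(0))) · e^(−n φ(0)) = sqrt(2π / (10n)) = sqrt(π/(5n)).
The 22 · x^4 term contributes only at subleading order (an O(1/n) relative correction).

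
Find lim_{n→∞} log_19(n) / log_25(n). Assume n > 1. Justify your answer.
lim = ln(25) / ln(19) = log_19(25)

Change of base: log_19(n) = ln n / ln 19 and log_25(n) = ln n / ln 25. The ratio is (ln n / ln 19) · (ln 25 / ln n) = ln 25 / ln 19, a constant independent of n. So the limit is ln 25 / ln 19 = log_19(25).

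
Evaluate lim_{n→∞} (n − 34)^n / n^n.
lim = e^(−34)

Rewrite as (1 − 34/n)^(n). By the standard limit (1 + x/n)^n → e^x, we have (1 − 34/n)^n → e^(−34), and raising to the 1st power gives e^(−34).
More precisely, ln[(1 − 34/n)^(n)] = n · ln(1 − 34/n) = n · (-34/n + O(1/n^2)) = -34 + O(1/n) → -34.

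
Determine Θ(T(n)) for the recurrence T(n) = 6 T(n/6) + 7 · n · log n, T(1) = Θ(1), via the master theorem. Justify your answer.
T(n) = Θ(n · (log n)^2)

Here log_6 6 = 1 and f(n) = 7 · n · log n = Θ(n^(log_6 6) · (log n)^1). This is the extended Case 2 of the master theorem (f matches the critical exponent up to log factors), giving T(n) = Θ(n^(log_6 6) · (log n)^(1+1)) = Θ(n · (log n)^2).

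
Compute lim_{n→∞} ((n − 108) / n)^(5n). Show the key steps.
lim = e^(−540)

Rewrite as (1 − 108/n)^(5n). By the standard limit (1 + x/n)^n → e^x, we have (1 − 108/n)^n → e^(−108), and raising to the 5th power gives e^(−540).
More precisely, ln[(1 − 108/n)^(5n)] = 5n · ln(1 − 108/n) = 5n · (-108/n + O(1/n^2)) = -540 + O(1/n) → -540.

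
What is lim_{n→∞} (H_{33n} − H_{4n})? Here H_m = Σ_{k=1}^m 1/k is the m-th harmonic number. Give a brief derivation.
lim = ln(33/4)

Euler-Maclaurin gives H_m = ln m + γ + 1/(2m) + O(1/m^2). The γ and O(1/m) terms cancel in the difference:
  H_{33n} − H_{4n} = ln(33n) − ln(4n) + O(1/n) = ln(33/4) + O(1/n).
Hence the limit is ln(33/4).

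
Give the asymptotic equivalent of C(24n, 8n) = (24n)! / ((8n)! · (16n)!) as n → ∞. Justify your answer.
C(24n, 8n) ~ (27/4)^(8n) · sqrt(3/(4π·8n))

Write N = 8n. Apply Stirling to each factorial:
  (3N)! ~ sqrt(2π·3N) · (3N/e)^(3N),
  N! ~ sqrt(2π N) · (N/e)^N,
  (2N)! ~ sqrt(2π·2N) · (2N/e)^(2N).
The exponential factors combine to (3N)^(3N) / (N^N · (2N)^(2N)) = 3^(3N)/2^(2N) = (3^3/2^2)^N = (27/4)^N.
The square-root prefactors combine to sqrt(2π·3N) / (sqrt(2π N)·sqrt(2π·2N)) = sqrt(3 / (2π·2·N)) = sqrt(3/(4π·8n)).
Substituting N = 8n: C(24n, 8n) ~ (27/4)^(8n) · sqrt(3/(4π·8n)).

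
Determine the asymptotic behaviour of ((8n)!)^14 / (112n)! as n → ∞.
((8n)!)^14/(112n)! ~ ((2π·8n)^(13/2) / sqrt(14)) · 14^(−14·8n)  →  0

Write N = 8n. Stirling: N! ~ sqrt(2π N)(N/e)^N and (14N)! ~ sqrt(2π·14N)·(14N/e)^(14N).
  (N!)^14/(14N)! ~ (2π N)^(14/2) (N/e)^(14N) / [sqrt(2π·14N) (14N/e)^(14N)]
     = (2π N)^(14/2) / sqrt(2π·14N) · (N/(14N))^(14N)
     = (2π N)^((14−1)/2) / sqrt(14) · 14^(−14N).
Since 14^14 > 1, the factor 14^(−14N) decays exponentially, so the ratio → 0. Substituting N = 8n gives the stated form.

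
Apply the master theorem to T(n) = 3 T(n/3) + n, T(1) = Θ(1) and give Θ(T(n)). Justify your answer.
T(n) = Θ(n log n)

log_3 3 = 1, and f(n) = n = Θ(n^(log_3 3)). This is Case 2 of the master theorem: T(n) = Θ(f(n) · log n) = Θ(n log n).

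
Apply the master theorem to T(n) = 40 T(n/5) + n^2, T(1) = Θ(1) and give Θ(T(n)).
T(n) = Θ(n^(log_5 40))

Master theorem: compare f(n) = n^2 to n^(log_5 40) where log_5 40 ≈ 2.292. Since 2 < log_5 40, we have f(n) = O(n^(log_5 40 − ε)) for some ε > 0 — Case 1. Hence T(n) = Θ(n^(log_5 40)).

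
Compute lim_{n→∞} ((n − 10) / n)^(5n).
lim = e^(−50)

Rewrite as (1 − 10/n)^(5n). By the standard limit (1 + x/n)^n → e^x, we have (1 − 10/n)^n → e^(−10), and raising to the 5th power gives e^(−50).
More precisely, ln[(1 − 10/n)^(5n)] = 5n · ln(1 − 10/n) = 5n · (-10/n + O(1/n^2)) = -50 + O(1/n) → -50.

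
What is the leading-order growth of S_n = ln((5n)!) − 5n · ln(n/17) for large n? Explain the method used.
S_n ~ 5n · (ln 85 − 1) + O(ln n)

Stirling: ln((5n)!) = 5n ln(5n) − 5n + O(ln n).
  S_n = 5n ln(5n) − 5n − 5n ln(n/17) + O(ln n)
      = 5n ln(5n) − 5n ln n + 5n ln 17 − 5n + O(ln n)
      = 5n ln 5 + 5n ln 17 − 5n + O(ln n)
      = 5n (ln 85 − 1) + O(ln n).
Numerically ln(85) − 1 ≈ 3.4427.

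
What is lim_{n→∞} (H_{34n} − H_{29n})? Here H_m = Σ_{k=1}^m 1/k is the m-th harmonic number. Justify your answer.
lim = ln(34/29)

Euler-Maclaurin gives H_m = ln m + γ + 1/(2m) + O(1/m^2). The γ and O(1/m) terms cancel in the difference:
  H_{34n} − H_{29n} = ln(34n) − ln(29n) + O(1/n) = ln(34/29) + O(1/n).
Hence the limit is ln(34/29).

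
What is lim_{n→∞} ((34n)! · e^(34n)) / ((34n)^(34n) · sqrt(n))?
lim = sqrt(2π·34)

Stirling: (34n)! ~ sqrt(2π·34n) · (34n/e)^(34n). Hence
  (34n)! · e^(34n) / (34n)^(34n) ~ sqrt(2π·34n).
Dividing by sqrt(n): sqrt(2π·34n) / sqrt(n) = sqrt(2π·34) · n^((1−1)/2), so the limit is sqrt(2π·34).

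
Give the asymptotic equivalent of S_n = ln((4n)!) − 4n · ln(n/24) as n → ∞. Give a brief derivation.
S_n ~ 4n · (ln 96 − 1) + O(ln n)

Stirling: ln((4n)!) = 4n ln(4n) − 4n + O(ln n).
  S_n = 4n ln(4n) − 4n − 4n ln(n/24) + O(ln n)
      = 4n ln(4n) − 4n ln n + 4n ln 24 − 4n + O(ln n)
      = 4n ln 4 + 4n ln 24 − 4n + O(ln n)
      = 4n (ln 96 − 1) + O(ln n).
Numerically ln(96) − 1 ≈ 3.5643.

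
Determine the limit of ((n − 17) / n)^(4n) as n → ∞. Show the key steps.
lim = e^(−68)

Rewrite as (1 − 17/n)^(4n). By the standard limit (1 + x/n)^n → e^x, we have (1 − 17/n)^n → e^(−17), and raising to the 4th power gives e^(−68).
More precisely, ln[(1 − 17/n)^(4n)] = 4n · ln(1 − 17/n) = 4n · (-17/n + O(1/n^2)) = -68 + O(1/n) → -68.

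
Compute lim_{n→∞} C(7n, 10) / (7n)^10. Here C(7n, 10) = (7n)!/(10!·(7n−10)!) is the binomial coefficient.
lim = 1/10! = 1/3628800

With N = 7n → ∞: C(N, 10) / N^10 = [N(N−1)…(N−9)] / (10! · N^10) = (1/10!) · 1 · (1 − 1/(7n)) · … · (1 − 9/(7n)). Each factor → 1 as N → ∞, so the limit is 1/10! = 1/3628800.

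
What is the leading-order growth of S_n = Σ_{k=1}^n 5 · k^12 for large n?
S_n ~ 5 · n^13 / 13

By integral comparison (Euler-Maclaurin), Σ_{k=1}^n 5 · k^12 = 5 · ∫_0^n x^12 dx + O(n^12) = 5 · n^13/13 + O(n^12). (Equivalently, Faulhaber's formula gives the same leading term.)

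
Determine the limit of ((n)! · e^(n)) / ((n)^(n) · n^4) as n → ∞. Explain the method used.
lim = 0

Stirling: (n)! ~ sqrt(2π·n) · (n/e)^(n). Hence
  (n)! · e^(n) / (n)^(n) ~ sqrt(2π·n).
Dividing by n^4: sqrt(2π·n) / n^4 = sqrt(2π) · n^((1−8)/2), so the expression behaves like sqrt(2π) · n^((1−8)/2) → 0.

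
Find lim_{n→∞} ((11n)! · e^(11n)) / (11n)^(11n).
lim = ∞

Stirling: (11n)! ~ sqrt(2π·11n) · (11n/e)^(11n). Hence
  (11n)! · e^(11n) / (11n)^(11n) ~ sqrt(2π·11n) = sqrt(2π·11) · sqrt(n) → ∞.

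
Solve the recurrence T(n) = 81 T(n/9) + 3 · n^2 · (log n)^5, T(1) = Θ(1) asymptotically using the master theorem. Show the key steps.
T(n) = Θ(n^2 · (log n)^6)

Here log_9 81 = 2 and f(n) = 3 · n^2 · (log n)^5 = Θ(n^(log_9 81) · (log n)^5). This is the extended Case 2 of the master theorem (f matches the critical exponent up to log factors), giving T(n) = Θ(n^(log_9 81) · (log n)^(5+1)) = Θ(n^2 · (log n)^6).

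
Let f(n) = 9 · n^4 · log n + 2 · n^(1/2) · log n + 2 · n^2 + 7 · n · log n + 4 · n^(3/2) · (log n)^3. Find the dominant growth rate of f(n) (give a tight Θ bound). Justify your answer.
f(n) ∈ Θ(n^4 · log n)

Compare the terms by growth order. For large n, n^a · (log n)^b dominates n^a' · (log n)^b' iff a > a', or (a = a' and b > b'). Ranking the 5 terms shows the dominant one is 9 · n^4 · log n. Hence f(n) ∈ Θ(n^4 · log n).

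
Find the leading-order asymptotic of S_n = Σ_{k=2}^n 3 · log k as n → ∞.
S_n ~ 3 · (n log n − n)

By integral comparison, S_n = ∫_1^n 3 · log x dx + O(log n). For the integral, ∫ log x dx = n log n − n. Hence S_n ~ 3 · (n log n − n).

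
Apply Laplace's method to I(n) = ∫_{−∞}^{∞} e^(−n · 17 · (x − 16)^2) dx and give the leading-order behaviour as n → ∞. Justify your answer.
I(n) = sqrt(π/(17n))

Here φ(x) = 17 · (x − 16)^2 has its unique minimum at x* = 16 with φ(x*) = 0 and φ''(x*) = 34. Laplace's method gives
  I(n) ~ e^(−n φ(x*)) · sqrt(2π / (n · φ''(x*))) = sqrt(2π / (34n)) = sqrt(π/(17n)).
This is exact: substituting u = (x − 16)·sqrt(17n) gives I(n) = (1/sqrt(17n)) ∫_{−∞}^{∞} e^(−u^2) du = sqrt(π/(17n)).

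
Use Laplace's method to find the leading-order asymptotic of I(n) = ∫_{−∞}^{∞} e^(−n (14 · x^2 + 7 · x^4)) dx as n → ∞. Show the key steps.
I(n) ~ sqrt(π/(14n))

φ(x) = 14 · x^2 + 7 · x^4 has its unique global minimum at x* = 0 (since φ'(x) = 28x + 28x^3 = 0 only at x = 0 for real x with both coefficients positive, and φ → ∞ as |x| → ∞). At x* = 0, φ(0) = 0 and φ''(0) = 28. Laplace's method then gives
  I(n) ~ sqrt(2π / (n · φ''(0))) · e^(−n φ(0)) = sqrt(2π / (28n)) = sqrt(π/(14n)).
The 7 · x^4 term contributes only at subleading order (an O(1/n) relative correction).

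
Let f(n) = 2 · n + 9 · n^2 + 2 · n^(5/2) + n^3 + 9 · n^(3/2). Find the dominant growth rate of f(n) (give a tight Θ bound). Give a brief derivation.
f(n) ∈ Θ(n^3)

Compare the terms by growth order. For large n, n^a · (log n)^b dominates n^a' · (log n)^b' iff a > a', or (a = a' and b > b'). Ranking the 5 terms shows the dominant one is n^3. Hence f(n) ∈ Θ(n^3).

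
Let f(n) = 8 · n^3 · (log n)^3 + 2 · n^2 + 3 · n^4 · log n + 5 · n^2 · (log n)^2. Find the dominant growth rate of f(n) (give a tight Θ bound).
f(n) ∈ Θ(n^4 · log n)

Compare the terms by growth order. For large n, n^a · (log n)^b dominates n^a' · (log n)^b' iff a > a', or (a = a' and b > b'). Ranking the 4 terms shows the dominant one is 3 · n^4 · log n. Hence f(n) ∈ Θ(n^4 · log n).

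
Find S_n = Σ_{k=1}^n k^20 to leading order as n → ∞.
S_n ~ n^21 / 21

By integral comparison (Euler-Maclaurin), Σ_{k=1}^n k^20 = ∫_0^n x^20 dx + O(n^20) = n^21/21 + O(n^20). (Equivalently, Faulhaber's formula gives the same leading term.)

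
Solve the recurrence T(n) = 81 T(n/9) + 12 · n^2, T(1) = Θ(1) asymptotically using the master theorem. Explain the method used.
T(n) = Θ(n^2 log n)

log_9 81 = 2, and f(n) = 12 · n^2 = Θ(n^(log_9 81)). This is Case 2 of the master theorem: T(n) = Θ(f(n) · log n) = Θ(n^2 log n).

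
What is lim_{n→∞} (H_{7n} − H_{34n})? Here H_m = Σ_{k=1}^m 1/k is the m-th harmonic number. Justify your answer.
lim = ln(7/34)

Euler-Maclaurin gives H_m = ln m + γ + 1/(2m) + O(1/m^2). The γ and O(1/m) terms cancel in the difference:
  H_{7n} − H_{34n} = ln(7n) − ln(34n) + O(1/n) = ln(7/34) + O(1/n).
Hence the limit is ln(7/34).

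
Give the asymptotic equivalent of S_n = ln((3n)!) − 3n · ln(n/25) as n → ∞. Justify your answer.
S_n ~ 3n · (ln 75 − 1) + O(ln n)

Stirling: ln((3n)!) = 3n ln(3n) − 3n + O(ln n).
  S_n = 3n ln(3n) − 3n − 3n ln(n/25) + O(ln n)
      = 3n ln(3n) − 3n ln n + 3n ln 25 − 3n + O(ln n)
      = 3n ln 3 + 3n ln 25 − 3n + O(ln n)
      = 3n (ln 75 − 1) + O(ln n).
Numerically ln(75) − 1 ≈ 3.3175.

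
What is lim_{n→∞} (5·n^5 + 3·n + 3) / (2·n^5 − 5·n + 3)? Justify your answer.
lim = 5/2

For large n the leading n^5 terms dominate both numerator and denominator. Dividing top and bottom by n^5, every other term tends to 0, leaving 5/2.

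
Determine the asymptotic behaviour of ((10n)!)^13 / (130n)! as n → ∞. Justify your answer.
((10n)!)^13/(130n)! ~ ((2π·10n)^(12/2) / sqrt(13)) · 13^(−13·10n)  →  0

Write N = 10n. Stirling: N! ~ sqrt(2π N)(N/e)^N and (13N)! ~ sqrt(2π·13N)·(13N/e)^(13N).
  (N!)^13/(13N)! ~ (2π N)^(13/2) (N/e)^(13N) / [sqrt(2π·13N) (13N/e)^(13N)]
     = (2π N)^(13/2) / sqrt(2π·13N) · (N/(13N))^(13N)
     = (2π N)^((13−1)/2) / sqrt(13) · 13^(−13N).
Since 13^13 > 1, the factor 13^(−13N) decays exponentially, so the ratio → 0. Substituting N = 10n gives the stated form.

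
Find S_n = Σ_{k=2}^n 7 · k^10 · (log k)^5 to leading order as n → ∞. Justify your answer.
S_n ~ 7 · n^11 · (log n)^5 / 11

By integral comparison, S_n = ∫_1^n 7 · x^10 · (log x)^5 dx + O(n^10 · (log n)^5). For the integral, the leading term of ∫_1^n x^10 (log x)^5 dx is n^11/11 · (log n)^5 (by repeated integration by parts; each step lowers the log-exponent and produces a relatively O(1/log n) correction). Hence S_n ~ 7 · n^11 · (log n)^5 / 11.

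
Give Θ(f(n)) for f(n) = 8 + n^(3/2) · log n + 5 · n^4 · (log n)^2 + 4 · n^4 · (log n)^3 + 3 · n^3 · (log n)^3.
f(n) ∈ Θ(n^4 · (log n)^3)

Compare the terms by growth order. For large n, n^a · (log n)^b dominates n^a' · (log n)^b' iff a > a', or (a = a' and b > b'). Ranking the 5 terms shows the dominant one is 4 · n^4 · (log n)^3. Hence f(n) ∈ Θ(n^4 · (log n)^3).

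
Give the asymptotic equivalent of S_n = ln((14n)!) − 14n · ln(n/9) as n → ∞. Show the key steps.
S_n ~ 14n · (ln 126 − 1) + O(ln n)

Stirling: ln((14n)!) = 14n ln(14n) − 14n + O(ln n).
  S_n = 14n ln(14n) − 14n − 14n ln(n/9) + O(ln n)
      = 14n ln(14n) − 14n ln n + 14n ln 9 − 14n + O(ln n)
      = 14n ln 14 + 14n ln 9 − 14n + O(ln n)
      = 14n (ln 126 − 1) + O(ln n).
Numerically ln(126) − 1 ≈ 3.8363.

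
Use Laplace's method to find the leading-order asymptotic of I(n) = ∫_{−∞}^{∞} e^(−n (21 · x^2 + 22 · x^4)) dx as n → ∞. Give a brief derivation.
I(n) ~ sqrt(π/(21n))

φ(x) = 21 · x^2 + 22 · x^4 has its unique global minimum at x* = 0 (since φ'(x) = 42x + 88x^3 = 0 only at x = 0 for real x with both coefficients positive, and φ → ∞ as |x| → ∞). At x* = 0, φ(0) = 0 and φ''(0) = 42. Laplace's method then gives
  I(n) ~ sqrt(2π / (n · φ''(0))) · e^(−n φ(0)) = sqrt(2π / (42n)) = sqrt(π/(21n)).
The 22 · x^4 term contributes only at subleading order (an O(1/n) relative correction).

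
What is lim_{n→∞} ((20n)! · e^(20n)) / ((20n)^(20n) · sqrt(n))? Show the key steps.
lim = sqrt(2π·20)

Stirling: (20n)! ~ sqrt(2π·20n) · (20n/e)^(20n). Hence
  (20n)! · e^(20n) / (20n)^(20n) ~ sqrt(2π·20n).
Dividing by sqrt(n): sqrt(2π·20n) / sqrt(n) = sqrt(2π·20) · n^((1−1)/2), so the limit is sqrt(2π·20).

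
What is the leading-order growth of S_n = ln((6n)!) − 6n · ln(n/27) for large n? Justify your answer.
S_n ~ 6n · (ln 162 − 1) + O(ln n)

Stirling: ln((6n)!) = 6n ln(6n) − 6n + O(ln n).
  S_n = 6n ln(6n) − 6n − 6n ln(n/27) + O(ln n)
      = 6n ln(6n) − 6n ln n + 6n ln 27 − 6n + O(ln n)
      = 6n ln 6 + 6n ln 27 − 6n + O(ln n)
      = 6n (ln 162 − 1) + O(ln n).
Numerically ln(162) − 1 ≈ 4.0876.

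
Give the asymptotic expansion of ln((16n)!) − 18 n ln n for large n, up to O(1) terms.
ln((16n)!) − 18 n ln n = −2 n ln n + 16(ln 16 − 1) n + (1/2) ln(2π·16n) + O(1/n)

Stirling: ln((16n)!) = 16n ln(16n) − 16n + (1/2) ln(2π·16n) + O(1/n).
Expand 16n ln(16n) = 16n (ln n + ln 16) = 16n ln n + 16n ln 16.
Subtract 18n ln n: leading term is (16 − 18) n ln n = −2 n ln n. The next term is 16n ln 16 − 16n = 16(ln 16 − 1) n. Then the (1/2) ln(2π·16n) correction.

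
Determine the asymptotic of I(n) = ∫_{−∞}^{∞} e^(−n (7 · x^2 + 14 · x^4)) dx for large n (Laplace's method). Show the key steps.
I(n) ~ sqrt(π/(7n))

φ(x) = 7 · x^2 + 14 · x^4 has its unique global minimum at x* = 0 (since φ'(x) = 14x + 56x^3 = 0 only at x = 0 for real x with both coefficients positive, and φ → ∞ as |x| → ∞). At x* = 0, φ(0) = 0 and φ''(0) = 14. Laplace's method then gives
  I(n) ~ sqrt(2π / (n · φ''(0))) · e^(−n φ(0)) = sqrt(2π / (14n)) = sqrt(π/(7n)).
The 14 · x^4 term contributes only at subleading order (an O(1/n) relative correction).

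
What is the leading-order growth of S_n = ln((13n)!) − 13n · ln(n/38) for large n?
S_n ~ 13n · (ln 494 − 1) + O(ln n)

Stirling: ln((13n)!) = 13n ln(13n) − 13n + O(ln n).
  S_n = 13n ln(13n) − 13n − 13n ln(n/38) + O(ln n)
      = 13n ln(13n) − 13n ln n + 13n ln 38 − 13n + O(ln n)
      = 13n ln 13 + 13n ln 38 − 13n + O(ln n)
      = 13n (ln 494 − 1) + O(ln n).
Numerically ln(494) − 1 ≈ 5.2025.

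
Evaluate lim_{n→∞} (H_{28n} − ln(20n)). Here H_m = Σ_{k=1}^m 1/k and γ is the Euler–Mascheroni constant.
lim = ln(7/5) + γ

By Euler-Maclaurin, H_m = ln m + γ + O(1/m). So
  H_{28n} − ln(20n) = ln(28n) + γ − ln(20n) + O(1/n)
                       = ln(28/20) + γ + O(1/n).
Hence the limit is ln(28/20) + γ (= ln(7/5)).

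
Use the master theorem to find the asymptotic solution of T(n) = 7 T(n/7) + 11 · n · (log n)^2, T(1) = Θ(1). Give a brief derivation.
T(n) = Θ(n · (log n)^3)

Here log_7 7 = 1 and f(n) = 11 · n · (log n)^2 = Θ(n^(log_7 7) · (log n)^2). This is the extended Case 2 of the master theorem (f matches the critical exponent up to log factors), giving T(n) = Θ(n^(log_7 7) · (log n)^(2+1)) = Θ(n · (log n)^3).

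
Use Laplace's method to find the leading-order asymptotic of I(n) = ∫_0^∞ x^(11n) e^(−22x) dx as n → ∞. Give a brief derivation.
I(n) ~ (sqrt(2π·11n) / 22) · (11n/(22e))^(11n)

Write the integrand as exp(11n ln x − 22x) and set f(x) = 11n ln x − 22x. Then f'(x) = 11n/x − 22 = 0 at x* = 11n/22, and f''(x*) = −11n/x*^2 = −22^2/(11n). Laplace's method (interior maximum) gives
  I(n) ~ e^(f(x*)) · sqrt(2π / |f''(x*)|)
        = exp(11n ln(11n/22) − 11n) · sqrt(2π · 11n / 22^2)
        = (11n/22)^(11n) e^(−11n) · sqrt(2π·11n) / 22
        = (sqrt(2π·11n) / 22) · (11n/(22e))^(11n).
This matches Γ(11n+1)/22^(11n+1) with Stirling applied to Γ.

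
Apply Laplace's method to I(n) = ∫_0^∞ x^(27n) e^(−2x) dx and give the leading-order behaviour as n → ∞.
I(n) ~ (sqrt(2π·27n) / 2) · (27n/(2e))^(27n)

Write the integrand as exp(27n ln x − 2x) and set f(x) = 27n ln x − 2x. Then f'(x) = 27n/x − 2 = 0 at x* = 27n/2, and f''(x*) = −27n/x*^2 = −2^2/(27n). Laplace's method (interior maximum) gives
  I(n) ~ e^(f(x*)) · sqrt(2π / |f''(x*)|)
        = exp(27n ln(27n/2) − 27n) · sqrt(2π · 27n / 2^2)
        = (27n/2)^(27n) e^(−27n) · sqrt(2π·27n) / 2
        = (sqrt(2π·27n) / 2) · (27n/(2e))^(27n).
This matches Γ(27n+1)/2^(27n+1) with Stirling applied to Γ.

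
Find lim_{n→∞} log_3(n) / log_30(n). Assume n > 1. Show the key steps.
lim = ln(30) / ln(3) = log_3(30)

Change of base: log_3(n) = ln n / ln 3 and log_30(n) = ln n / ln 30. The ratio is (ln n / ln 3) · (ln 30 / ln n) = ln 30 / ln 3, a constant independent of n. So the limit is ln 30 / ln 3 = log_3(30).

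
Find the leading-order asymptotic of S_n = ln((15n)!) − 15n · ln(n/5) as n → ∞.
S_n ~ 15n · (ln 75 − 1) + O(ln n)

Stirling: ln((15n)!) = 15n ln(15n) − 15n + O(ln n).
  S_n = 15n ln(15n) − 15n − 15n ln(n/5) + O(ln n)
      = 15n ln(15n) − 15n ln n + 15n ln 5 − 15n + O(ln n)
      = 15n ln 15 + 15n ln 5 − 15n + O(ln n)
      = 15n (ln 75 − 1) + O(ln n).
Numerically ln(75) − 1 ≈ 3.3175.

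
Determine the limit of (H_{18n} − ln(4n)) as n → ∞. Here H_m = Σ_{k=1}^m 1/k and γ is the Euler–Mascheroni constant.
lim = ln(9/2) + γ

By Euler-Maclaurin, H_m = ln m + γ + O(1/m). So
  H_{18n} − ln(4n) = ln(18n) + γ − ln(4n) + O(1/n)
                       = ln(18/4) + γ + O(1/n).
Hence the limit is ln(18/4) + γ (= ln(9/2)).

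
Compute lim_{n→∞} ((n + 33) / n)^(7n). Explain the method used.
lim = e^231

Rewrite as (1 + 33/n)^(7n). By the standard limit (1 + x/n)^n → e^x, we have (1 + 33/n)^n → e^33, and raising to the 7th power gives e^231.
More precisely, ln[(1 + 33/n)^(7n)] = 7n · ln(1 + 33/n) = 7n · (33/n + O(1/n^2)) = 231 + O(1/n) → 231.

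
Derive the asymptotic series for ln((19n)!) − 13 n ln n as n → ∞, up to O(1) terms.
ln((19n)!) − 13 n ln n = 6 n ln n + 19(ln 19 − 1) n + (1/2) ln(2π·19n) + O(1/n)

Stirling: ln((19n)!) = 19n ln(19n) − 19n + (1/2) ln(2π·19n) + O(1/n).
Expand 19n ln(19n) = 19n (ln n + ln 19) = 19n ln n + 19n ln 19.
Subtract 13n ln n: leading term is (19 − 13) n ln n = 6 n ln n. The next term is 19n ln 19 − 19n = 19(ln 19 − 1) n. Then the (1/2) ln(2π·19n) correction.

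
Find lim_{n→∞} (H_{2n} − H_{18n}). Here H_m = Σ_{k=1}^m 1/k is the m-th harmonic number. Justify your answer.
lim = ln(2/18) = −ln 9

Euler-Maclaurin gives H_m = ln m + γ + 1/(2m) + O(1/m^2). The γ and O(1/m) terms cancel in the difference:
  H_{2n} − H_{18n} = ln(2n) − ln(18n) + O(1/n) = ln(2/18) + O(1/n).
Hence the limit is ln(2/18) = −ln 9.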